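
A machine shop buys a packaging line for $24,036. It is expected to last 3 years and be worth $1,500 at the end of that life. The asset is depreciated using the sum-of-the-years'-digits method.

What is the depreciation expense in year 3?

Depreciable base = $24,036 − $1,500 = $22,536.
Sum of the years' digits = 3+2+1 = 6.
Year 1: $22,536 × 3/6 = $11,268. Book value $12,768.
Year 2: $22,536 × 2/6 = $7,512. Book value $5,256.
Year 3: $22,536 × 1/6 = $3,756. Book value $1,500.

$3,756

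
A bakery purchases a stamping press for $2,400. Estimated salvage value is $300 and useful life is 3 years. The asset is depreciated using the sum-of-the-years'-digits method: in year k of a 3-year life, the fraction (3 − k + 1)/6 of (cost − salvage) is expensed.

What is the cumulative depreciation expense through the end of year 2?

$1,750

Depreciable base = $2,400 − $300 = $2,100.
Sum of the years' digits = 3+2+1 = 6.
Year 1: $2,100 × 3/6 = $1,050. Book value $1,350.
Year 2: $2,100 × 2/6 = $700. Book value $650.
Accumulated through year 2 = $2,400 − $650 = $1,750.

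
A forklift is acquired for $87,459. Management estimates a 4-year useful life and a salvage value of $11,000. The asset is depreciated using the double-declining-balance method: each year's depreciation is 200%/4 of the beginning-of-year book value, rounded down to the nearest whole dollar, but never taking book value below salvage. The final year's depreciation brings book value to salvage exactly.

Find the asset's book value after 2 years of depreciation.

$21,865

Depreciable base = $87,459 − $11,000 = $76,459.
Year 1: ⌊$87,459 × 200%/4⌋ = $43,729. Book value $43,730.
Year 2: ⌊$43,730 × 200%/4⌋ = $21,865. Book value $21,865.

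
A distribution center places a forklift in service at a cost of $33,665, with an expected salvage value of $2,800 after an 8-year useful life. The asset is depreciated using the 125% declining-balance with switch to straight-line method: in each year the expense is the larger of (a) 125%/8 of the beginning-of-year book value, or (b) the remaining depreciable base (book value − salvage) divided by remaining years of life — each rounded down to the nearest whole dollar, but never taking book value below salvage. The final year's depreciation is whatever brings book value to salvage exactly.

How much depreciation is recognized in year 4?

$3,484

Depreciable base = $33,665 − $2,800 = $30,865.
Year 1: DB = ⌊$33,665 × 125%/8⌋ = $5,260; SL = ⌊$30,865/8⌋ = $3,858 → take DB $5,260. Book value $28,405.
Year 2: DB = ⌊$28,405 × 125%/8⌋ = $4,438; SL = ⌊$25,605/7⌋ = $3,657 → take DB $4,438. Book value $23,967.
Year 3: DB = ⌊$23,967 × 125%/8⌋ = $3,744; SL = ⌊$21,167/6⌋ = $3,527 → take DB $3,744. Book value $20,223.
Year 4: DB = ⌊$20,223 × 125%/8⌋ = $3,159; SL = ⌊$17,423/5⌋ = $3,484 → take SL $3,484. Book value $16,739.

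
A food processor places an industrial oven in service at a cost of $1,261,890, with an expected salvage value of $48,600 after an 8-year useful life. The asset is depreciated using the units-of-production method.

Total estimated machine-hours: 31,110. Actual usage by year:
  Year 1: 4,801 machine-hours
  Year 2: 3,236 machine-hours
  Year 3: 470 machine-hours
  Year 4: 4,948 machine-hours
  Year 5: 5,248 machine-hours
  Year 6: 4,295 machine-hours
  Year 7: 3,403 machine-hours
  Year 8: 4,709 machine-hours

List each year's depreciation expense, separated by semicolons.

Depreciable base = $1,261,890 − $48,600 = $1,213,290.
Rate = $1,213,290 / 31,110 machine-hours = $39 per machine-hour.
Year 1: 4,801 × $39 = $187,239. Book value $1,074,651.
Year 2: 3,236 × $39 = $126,204. Book value $948,447.
Year 3: 470 × $39 = $18,330. Book value $930,117.
Year 4: 4,948 × $39 = $192,972. Book value $737,145.
Year 5: 5,248 × $39 = $204,672. Book value $532,473.
Year 6: 4,295 × $39 = $167,505. Book value $364,968.
Year 7: 3,403 × $39 = $132,717. Book value $232,251.
Year 8: 4,709 × $39 = $183,651. Book value $48,600.

$187,239; $126,204; $18,330; $192,972; $204,672; $167,505; $132,717; $183,651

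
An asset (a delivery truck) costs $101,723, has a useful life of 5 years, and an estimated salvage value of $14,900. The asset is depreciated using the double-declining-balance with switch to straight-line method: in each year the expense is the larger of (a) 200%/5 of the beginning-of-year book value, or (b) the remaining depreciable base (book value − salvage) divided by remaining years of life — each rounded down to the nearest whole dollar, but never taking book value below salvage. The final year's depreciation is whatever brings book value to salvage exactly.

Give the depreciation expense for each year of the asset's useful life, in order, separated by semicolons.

$40,689; $24,413; $14,648; $7,073; $0

Depreciable base = $101,723 − $14,900 = $86,823.
Year 1: DB = ⌊$101,723 × 200%/5⌋ = $40,689; SL = ⌊$86,823/5⌋ = $17,364 → take DB $40,689. Book value $61,034.
Year 2: DB = ⌊$61,034 × 200%/5⌋ = $24,413; SL = ⌊$46,134/4⌋ = $11,533 → take DB $24,413. Book value $36,621.
Year 3: DB = ⌊$36,621 × 200%/5⌋ = $14,648; SL = ⌊$21,721/3⌋ = $7,240 → take DB $14,648. Book value $21,973.
Year 4: DB = ⌊$21,973 × 200%/5⌋ = $8,789; SL = ⌊$7,073/2⌋ = $3,536 → take DB $8,789, capped at $7,073. Book value $14,900.
Year 5 (final): $14,900 − $14,900 = $0. Book value $14,900.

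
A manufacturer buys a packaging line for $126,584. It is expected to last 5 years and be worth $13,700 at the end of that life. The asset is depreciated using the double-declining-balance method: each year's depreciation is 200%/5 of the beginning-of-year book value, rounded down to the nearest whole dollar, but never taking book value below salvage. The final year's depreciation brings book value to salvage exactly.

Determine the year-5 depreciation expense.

$2,706

Depreciable base = $126,584 − $13,700 = $112,884.
Year 1: ⌊$126,584 × 200%/5⌋ = $50,633. Book value $75,951.
Year 2: ⌊$75,951 × 200%/5⌋ = $30,380. Book value $45,571.
Year 3: ⌊$45,571 × 200%/5⌋ = $18,228. Book value $27,343.
Year 4: ⌊$27,343 × 200%/5⌋ = $10,937. Book value $16,406.
Year 5 (final): $16,406 − $13,700 = $2,706. Book value $13,700.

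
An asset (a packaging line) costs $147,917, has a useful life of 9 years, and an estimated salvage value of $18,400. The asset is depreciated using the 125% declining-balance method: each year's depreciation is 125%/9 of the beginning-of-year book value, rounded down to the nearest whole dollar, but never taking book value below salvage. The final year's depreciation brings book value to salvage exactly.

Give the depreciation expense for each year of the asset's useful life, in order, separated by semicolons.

$20,544; $17,690; $15,233; $13,118; $11,296; $9,727; $8,376; $7,212; $26,321

Depreciable base = $147,917 − $18,400 = $129,517.
Year 1: ⌊$147,917 × 125%/9⌋ = $20,544. Book value $127,373.
Year 2: ⌊$127,373 × 125%/9⌋ = $17,690. Book value $109,683.
Year 3: ⌊$109,683 × 125%/9⌋ = $15,233. Book value $94,450.
Year 4: ⌊$94,450 × 125%/9⌋ = $13,118. Book value $81,332.
Year 5: ⌊$81,332 × 125%/9⌋ = $11,296. Book value $70,036.
Year 6: ⌊$70,036 × 125%/9⌋ = $9,727. Book value $60,309.
Year 7: ⌊$60,309 × 125%/9⌋ = $8,376. Book value $51,933.
Year 8: ⌊$51,933 × 125%/9⌋ = $7,212. Book value $44,721.
Year 9 (final): $44,721 − $18,400 = $26,321. Book value $18,400.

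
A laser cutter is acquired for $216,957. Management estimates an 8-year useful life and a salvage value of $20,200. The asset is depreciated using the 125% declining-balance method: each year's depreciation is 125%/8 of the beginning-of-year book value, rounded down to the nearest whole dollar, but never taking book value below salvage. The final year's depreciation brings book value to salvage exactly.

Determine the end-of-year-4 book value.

Depreciable base = $216,957 − $20,200 = $196,757.
Year 1: ⌊$216,957 × 125%/8⌋ = $33,899. Book value $183,058.
Year 2: ⌊$183,058 × 125%/8⌋ = $28,602. Book value $154,456.
Year 3: ⌊$154,456 × 125%/8⌋ = $24,133. Book value $130,323.
Year 4: ⌊$130,323 × 125%/8⌋ = $20,362. Book value $109,961.

$109,961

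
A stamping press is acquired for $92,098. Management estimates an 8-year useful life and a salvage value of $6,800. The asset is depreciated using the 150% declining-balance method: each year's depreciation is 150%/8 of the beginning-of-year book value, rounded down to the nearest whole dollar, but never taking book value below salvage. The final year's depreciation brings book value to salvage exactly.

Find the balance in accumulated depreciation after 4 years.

$51,960

Depreciable base = $92,098 − $6,800 = $85,298.
Year 1: ⌊$92,098 × 150%/8⌋ = $17,268. Book value $74,830.
Year 2: ⌊$74,830 × 150%/8⌋ = $14,030. Book value $60,800.
Year 3: ⌊$60,800 × 150%/8⌋ = $11,400. Book value $49,400.
Year 4: ⌊$49,400 × 150%/8⌋ = $9,262. Book value $40,138.
Accumulated through year 4 = $92,098 − $40,138 = $51,960.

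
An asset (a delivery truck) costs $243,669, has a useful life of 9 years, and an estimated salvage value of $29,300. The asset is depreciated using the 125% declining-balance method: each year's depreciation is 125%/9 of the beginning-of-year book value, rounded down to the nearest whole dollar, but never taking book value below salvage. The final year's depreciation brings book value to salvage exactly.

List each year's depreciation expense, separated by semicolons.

$33,842; $29,142; $25,095; $21,609; $18,608; $16,024; $13,798; $11,882; $44,369

Depreciable base = $243,669 − $29,300 = $214,369.
Year 1: ⌊$243,669 × 125%/9⌋ = $33,842. Book value $209,827.
Year 2: ⌊$209,827 × 125%/9⌋ = $29,142. Book value $180,685.
Year 3: ⌊$180,685 × 125%/9⌋ = $25,095. Book value $155,590.
Year 4: ⌊$155,590 × 125%/9⌋ = $21,609. Book value $133,981.
Year 5: ⌊$133,981 × 125%/9⌋ = $18,608. Book value $115,373.
Year 6: ⌊$115,373 × 125%/9⌋ = $16,024. Book value $99,349.
Year 7: ⌊$99,349 × 125%/9⌋ = $13,798. Book value $85,551.
Year 8: ⌊$85,551 × 125%/9⌋ = $11,882. Book value $73,669.
Year 9 (final): $73,669 − $29,300 = $44,369. Book value $29,300.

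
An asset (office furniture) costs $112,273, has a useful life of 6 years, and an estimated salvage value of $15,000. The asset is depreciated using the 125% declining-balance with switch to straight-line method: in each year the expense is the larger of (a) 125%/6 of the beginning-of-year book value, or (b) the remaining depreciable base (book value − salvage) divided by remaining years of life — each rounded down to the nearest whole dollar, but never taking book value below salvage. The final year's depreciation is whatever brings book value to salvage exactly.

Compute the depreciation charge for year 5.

Depreciable base = $112,273 − $15,000 = $97,273.
Year 1: DB = ⌊$112,273 × 125%/6⌋ = $23,390; SL = ⌊$97,273/6⌋ = $16,212 → take DB $23,390. Book value $88,883.
Year 2: DB = ⌊$88,883 × 125%/6⌋ = $18,517; SL = ⌊$73,883/5⌋ = $14,776 → take DB $18,517. Book value $70,366.
Year 3: DB = ⌊$70,366 × 125%/6⌋ = $14,659; SL = ⌊$55,366/4⌋ = $13,841 → take DB $14,659. Book value $55,707.
Year 4: DB = ⌊$55,707 × 125%/6⌋ = $11,605; SL = ⌊$40,707/3⌋ = $13,569 → take SL $13,569. Book value $42,138.
Year 5: DB = ⌊$42,138 × 125%/6⌋ = $8,778; SL = ⌊$27,138/2⌋ = $13,569 → take SL $13,569. Book value $28,569.

$13,569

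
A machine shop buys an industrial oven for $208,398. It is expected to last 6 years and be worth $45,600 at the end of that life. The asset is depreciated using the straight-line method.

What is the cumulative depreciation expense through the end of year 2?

Depreciable base = $208,398 − $45,600 = $162,798.
Annual expense = $162,798 / 6 = $27,133.
End of year 1: book value $181,265.
End of year 2: book value $154,132.
Accumulated through year 2 = $208,398 − $154,132 = $54,266.

$54,266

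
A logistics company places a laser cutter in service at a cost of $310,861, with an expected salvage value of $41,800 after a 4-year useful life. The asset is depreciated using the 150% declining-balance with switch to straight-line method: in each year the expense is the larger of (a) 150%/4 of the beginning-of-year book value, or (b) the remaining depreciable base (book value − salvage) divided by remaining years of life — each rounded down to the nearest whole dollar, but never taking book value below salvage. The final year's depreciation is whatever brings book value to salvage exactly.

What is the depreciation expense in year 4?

Depreciable base = $310,861 − $41,800 = $269,061.
Year 1: DB = ⌊$310,861 × 150%/4⌋ = $116,572; SL = ⌊$269,061/4⌋ = $67,265 → take DB $116,572. Book value $194,289.
Year 2: DB = ⌊$194,289 × 150%/4⌋ = $72,858; SL = ⌊$152,489/3⌋ = $50,829 → take DB $72,858. Book value $121,431.
Year 3: DB = ⌊$121,431 × 150%/4⌋ = $45,536; SL = ⌊$79,631/2⌋ = $39,815 → take DB $45,536. Book value $75,895.
Year 4 (final): $75,895 − $41,800 = $34,095. Book value $41,800.

$34,095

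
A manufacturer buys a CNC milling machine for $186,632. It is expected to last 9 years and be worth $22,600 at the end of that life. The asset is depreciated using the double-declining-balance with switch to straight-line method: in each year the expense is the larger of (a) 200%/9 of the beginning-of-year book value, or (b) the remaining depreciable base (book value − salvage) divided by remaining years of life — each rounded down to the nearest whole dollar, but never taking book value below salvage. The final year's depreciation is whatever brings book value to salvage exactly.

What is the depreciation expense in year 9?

Depreciable base = $186,632 − $22,600 = $164,032.
Year 1: DB = ⌊$186,632 × 200%/9⌋ = $41,473; SL = ⌊$164,032/9⌋ = $18,225 → take DB $41,473. Book value $145,159.
Year 2: DB = ⌊$145,159 × 200%/9⌋ = $32,257; SL = ⌊$122,559/8⌋ = $15,319 → take DB $32,257. Book value $112,902.
Year 3: DB = ⌊$112,902 × 200%/9⌋ = $25,089; SL = ⌊$90,302/7⌋ = $12,900 → take DB $25,089. Book value $87,813.
Year 4: DB = ⌊$87,813 × 200%/9⌋ = $19,514; SL = ⌊$65,213/6⌋ = $10,868 → take DB $19,514. Book value $68,299.
Year 5: DB = ⌊$68,299 × 200%/9⌋ = $15,177; SL = ⌊$45,699/5⌋ = $9,139 → take DB $15,177. Book value $53,122.
Year 6: DB = ⌊$53,122 × 200%/9⌋ = $11,804; SL = ⌊$30,522/4⌋ = $7,630 → take DB $11,804. Book value $41,318.
Year 7: DB = ⌊$41,318 × 200%/9⌋ = $9,181; SL = ⌊$18,718/3⌋ = $6,239 → take DB $9,181. Book value $32,137.
Year 8: DB = ⌊$32,137 × 200%/9⌋ = $7,141; SL = ⌊$9,537/2⌋ = $4,768 → take DB $7,141. Book value $24,996.
Year 9 (final): $24,996 − $22,600 = $2,396. Book value $22,600.

$2,396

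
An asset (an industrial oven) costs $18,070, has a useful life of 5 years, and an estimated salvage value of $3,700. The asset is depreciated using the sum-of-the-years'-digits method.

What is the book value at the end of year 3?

Depreciable base = $18,070 − $3,700 = $14,370.
Sum of the years' digits = 5+4+3+2+1 = 15.
Year 1: $14,370 × 5/15 = $4,790. Book value $13,280.
Year 2: $14,370 × 4/15 = $3,832. Book value $9,448.
Year 3: $14,370 × 3/15 = $2,874. Book value $6,574.

$6,574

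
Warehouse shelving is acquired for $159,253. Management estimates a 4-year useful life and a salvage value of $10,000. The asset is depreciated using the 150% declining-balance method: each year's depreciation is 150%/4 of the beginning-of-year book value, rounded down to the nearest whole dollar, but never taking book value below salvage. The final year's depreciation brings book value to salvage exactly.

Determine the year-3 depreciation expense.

Depreciable base = $159,253 − $10,000 = $149,253.
Year 1: ⌊$159,253 × 150%/4⌋ = $59,719. Book value $99,534.
Year 2: ⌊$99,534 × 150%/4⌋ = $37,325. Book value $62,209.
Year 3: ⌊$62,209 × 150%/4⌋ = $23,328. Book value $38,881.

$23,328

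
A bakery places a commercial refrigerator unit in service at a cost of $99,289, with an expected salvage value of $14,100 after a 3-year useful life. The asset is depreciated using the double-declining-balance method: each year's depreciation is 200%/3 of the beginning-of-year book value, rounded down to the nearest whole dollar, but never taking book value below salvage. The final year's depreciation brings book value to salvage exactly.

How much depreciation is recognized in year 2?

$18,997

Depreciable base = $99,289 − $14,100 = $85,189.
Year 1: ⌊$99,289 × 200%/3⌋ = $66,192. Book value $33,097.
Year 2: ⌊$33,097 × 200%/3⌋ = $22,064, capped at $18,997. Book value $14,100.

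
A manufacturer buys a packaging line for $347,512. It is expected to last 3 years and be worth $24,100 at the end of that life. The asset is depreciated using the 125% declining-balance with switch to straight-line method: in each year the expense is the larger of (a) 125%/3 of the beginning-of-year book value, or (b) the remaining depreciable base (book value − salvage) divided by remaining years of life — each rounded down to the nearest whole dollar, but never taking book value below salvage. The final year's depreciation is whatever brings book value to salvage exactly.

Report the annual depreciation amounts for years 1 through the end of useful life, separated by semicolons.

$144,796; $89,308; $89,308

Depreciable base = $347,512 − $24,100 = $323,412.
Year 1: DB = ⌊$347,512 × 125%/3⌋ = $144,796; SL = ⌊$323,412/3⌋ = $107,804 → take DB $144,796. Book value $202,716.
Year 2: DB = ⌊$202,716 × 125%/3⌋ = $84,465; SL = ⌊$178,616/2⌋ = $89,308 → take SL $89,308. Book value $113,408.
Year 3 (final): $113,408 − $24,100 = $89,308. Book value $24,100.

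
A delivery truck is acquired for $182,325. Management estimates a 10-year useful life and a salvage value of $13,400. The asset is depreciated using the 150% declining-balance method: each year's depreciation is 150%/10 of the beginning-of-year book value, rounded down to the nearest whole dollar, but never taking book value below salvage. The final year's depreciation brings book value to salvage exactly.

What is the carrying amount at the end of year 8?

$49,685

Depreciable base = $182,325 − $13,400 = $168,925.
Year 1: ⌊$182,325 × 150%/10⌋ = $27,348. Book value $154,977.
Year 2: ⌊$154,977 × 150%/10⌋ = $23,246. Book value $131,731.
Year 3: ⌊$131,731 × 150%/10⌋ = $19,759. Book value $111,972.
Year 4: ⌊$111,972 × 150%/10⌋ = $16,795. Book value $95,177.
Year 5: ⌊$95,177 × 150%/10⌋ = $14,276. Book value $80,901.
Year 6: ⌊$80,901 × 150%/10⌋ = $12,135. Book value $68,766.
Year 7: ⌊$68,766 × 150%/10⌋ = $10,314. Book value $58,452.
Year 8: ⌊$58,452 × 150%/10⌋ = $8,767. Book value $49,685.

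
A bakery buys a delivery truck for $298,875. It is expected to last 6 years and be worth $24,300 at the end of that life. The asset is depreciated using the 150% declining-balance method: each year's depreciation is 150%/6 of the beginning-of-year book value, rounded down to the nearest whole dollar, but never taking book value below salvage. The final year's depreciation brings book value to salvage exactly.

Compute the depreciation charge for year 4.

Depreciable base = $298,875 − $24,300 = $274,575.
Year 1: ⌊$298,875 × 150%/6⌋ = $74,718. Book value $224,157.
Year 2: ⌊$224,157 × 150%/6⌋ = $56,039. Book value $168,118.
Year 3: ⌊$168,118 × 150%/6⌋ = $42,029. Book value $126,089.
Year 4: ⌊$126,089 × 150%/6⌋ = $31,522. Book value $94,567.

$31,522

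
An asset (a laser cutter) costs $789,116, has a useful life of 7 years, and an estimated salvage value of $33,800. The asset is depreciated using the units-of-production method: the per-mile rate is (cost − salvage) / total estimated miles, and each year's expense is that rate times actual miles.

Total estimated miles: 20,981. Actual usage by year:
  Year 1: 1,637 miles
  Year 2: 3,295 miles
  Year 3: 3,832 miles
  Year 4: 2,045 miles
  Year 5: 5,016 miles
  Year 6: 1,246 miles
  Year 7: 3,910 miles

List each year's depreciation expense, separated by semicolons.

$58,932; $118,620; $137,952; $73,620; $180,576; $44,856; $140,760

Depreciable base = $789,116 − $33,800 = $755,316.
Rate = $755,316 / 20,981 miles = $36 per mile.
Year 1: 1,637 × $36 = $58,932. Book value $730,184.
Year 2: 3,295 × $36 = $118,620. Book value $611,564.
Year 3: 3,832 × $36 = $137,952. Book value $473,612.
Year 4: 2,045 × $36 = $73,620. Book value $399,992.
Year 5: 5,016 × $36 = $180,576. Book value $219,416.
Year 6: 1,246 × $36 = $44,856. Book value $174,560.
Year 7: 3,910 × $36 = $140,760. Book value $33,800.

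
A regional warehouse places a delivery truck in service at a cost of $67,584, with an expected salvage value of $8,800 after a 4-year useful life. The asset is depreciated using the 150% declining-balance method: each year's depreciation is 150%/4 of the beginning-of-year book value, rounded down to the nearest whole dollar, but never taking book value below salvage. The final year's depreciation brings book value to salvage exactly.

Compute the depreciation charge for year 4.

Depreciable base = $67,584 − $8,800 = $58,784.
Year 1: ⌊$67,584 × 150%/4⌋ = $25,344. Book value $42,240.
Year 2: ⌊$42,240 × 150%/4⌋ = $15,840. Book value $26,400.
Year 3: ⌊$26,400 × 150%/4⌋ = $9,900. Book value $16,500.
Year 4 (final): $16,500 − $8,800 = $7,700. Book value $8,800.

$7,700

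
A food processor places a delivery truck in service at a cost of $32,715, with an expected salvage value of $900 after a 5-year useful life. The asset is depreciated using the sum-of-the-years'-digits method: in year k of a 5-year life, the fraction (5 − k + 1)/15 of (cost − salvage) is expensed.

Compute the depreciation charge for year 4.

$4,242

Depreciable base = $32,715 − $900 = $31,815.
Sum of the years' digits = 5+4+3+2+1 = 15.
Year 1: $31,815 × 5/15 = $10,605. Book value $22,110.
Year 2: $31,815 × 4/15 = $8,484. Book value $13,626.
Year 3: $31,815 × 3/15 = $6,363. Book value $7,263.
Year 4: $31,815 × 2/15 = $4,242. Book value $3,021.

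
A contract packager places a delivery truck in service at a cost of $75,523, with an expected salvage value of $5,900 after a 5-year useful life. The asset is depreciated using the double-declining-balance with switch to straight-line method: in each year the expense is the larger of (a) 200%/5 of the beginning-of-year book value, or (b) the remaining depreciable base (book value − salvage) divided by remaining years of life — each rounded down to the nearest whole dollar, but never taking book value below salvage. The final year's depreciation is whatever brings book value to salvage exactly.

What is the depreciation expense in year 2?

Depreciable base = $75,523 − $5,900 = $69,623.
Year 1: DB = ⌊$75,523 × 200%/5⌋ = $30,209; SL = ⌊$69,623/5⌋ = $13,924 → take DB $30,209. Book value $45,314.
Year 2: DB = ⌊$45,314 × 200%/5⌋ = $18,125; SL = ⌊$39,414/4⌋ = $9,853 → take DB $18,125. Book value $27,189.

$18,125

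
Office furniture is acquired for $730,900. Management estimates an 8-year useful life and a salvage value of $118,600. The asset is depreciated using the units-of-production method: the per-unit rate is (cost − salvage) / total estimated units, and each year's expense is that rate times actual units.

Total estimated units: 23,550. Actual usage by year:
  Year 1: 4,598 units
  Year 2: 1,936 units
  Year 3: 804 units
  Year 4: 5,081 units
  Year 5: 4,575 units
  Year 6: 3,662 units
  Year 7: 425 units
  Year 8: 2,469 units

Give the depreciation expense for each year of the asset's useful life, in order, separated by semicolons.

Depreciable base = $730,900 − $118,600 = $612,300.
Rate = $612,300 / 23,550 units = $26 per unit.
Year 1: 4,598 × $26 = $119,548. Book value $611,352.
Year 2: 1,936 × $26 = $50,336. Book value $561,016.
Year 3: 804 × $26 = $20,904. Book value $540,112.
Year 4: 5,081 × $26 = $132,106. Book value $408,006.
Year 5: 4,575 × $26 = $118,950. Book value $289,056.
Year 6: 3,662 × $26 = $95,212. Book value $193,844.
Year 7: 425 × $26 = $11,050. Book value $182,794.
Year 8: 2,469 × $26 = $64,194. Book value $118,600.

$119,548; $50,336; $20,904; $132,106; $118,950; $95,212; $11,050; $64,194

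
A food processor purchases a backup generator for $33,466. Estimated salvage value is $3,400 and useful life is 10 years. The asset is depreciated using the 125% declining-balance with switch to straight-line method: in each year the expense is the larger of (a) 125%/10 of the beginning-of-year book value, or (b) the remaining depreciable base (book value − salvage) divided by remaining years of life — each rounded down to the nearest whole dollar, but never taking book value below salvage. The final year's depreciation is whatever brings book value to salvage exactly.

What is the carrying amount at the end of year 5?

Depreciable base = $33,466 − $3,400 = $30,066.
Year 1: DB = ⌊$33,466 × 125%/10⌋ = $4,183; SL = ⌊$30,066/10⌋ = $3,006 → take DB $4,183. Book value $29,283.
Year 2: DB = ⌊$29,283 × 125%/10⌋ = $3,660; SL = ⌊$25,883/9⌋ = $2,875 → take DB $3,660. Book value $25,623.
Year 3: DB = ⌊$25,623 × 125%/10⌋ = $3,202; SL = ⌊$22,223/8⌋ = $2,777 → take DB $3,202. Book value $22,421.
Year 4: DB = ⌊$22,421 × 125%/10⌋ = $2,802; SL = ⌊$19,021/7⌋ = $2,717 → take DB $2,802. Book value $19,619.
Year 5: DB = ⌊$19,619 × 125%/10⌋ = $2,452; SL = ⌊$16,219/6⌋ = $2,703 → take SL $2,703. Book value $16,916.

$16,916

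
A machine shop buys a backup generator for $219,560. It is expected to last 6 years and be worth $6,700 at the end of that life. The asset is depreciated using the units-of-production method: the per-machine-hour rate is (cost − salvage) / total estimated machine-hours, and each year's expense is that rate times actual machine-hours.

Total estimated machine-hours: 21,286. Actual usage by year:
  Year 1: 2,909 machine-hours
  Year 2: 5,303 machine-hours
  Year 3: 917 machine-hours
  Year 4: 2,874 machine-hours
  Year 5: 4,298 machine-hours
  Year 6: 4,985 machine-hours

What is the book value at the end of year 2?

Depreciable base = $219,560 − $6,700 = $212,860.
Rate = $212,860 / 21,286 machine-hours = $10 per machine-hour.
Year 1: 2,909 × $10 = $29,090. Book value $190,470.
Year 2: 5,303 × $10 = $53,030. Book value $137,440.

$137,440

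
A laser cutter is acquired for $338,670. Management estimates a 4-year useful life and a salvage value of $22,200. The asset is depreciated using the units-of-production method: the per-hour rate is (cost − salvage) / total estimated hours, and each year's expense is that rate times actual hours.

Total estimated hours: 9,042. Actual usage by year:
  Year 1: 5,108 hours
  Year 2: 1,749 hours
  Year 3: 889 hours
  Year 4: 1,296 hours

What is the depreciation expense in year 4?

Depreciable base = $338,670 − $22,200 = $316,470.
Rate = $316,470 / 9,042 hours = $35 per hour.
Year 1: 5,108 × $35 = $178,780. Book value $159,890.
Year 2: 1,749 × $35 = $61,215. Book value $98,675.
Year 3: 889 × $35 = $31,115. Book value $67,560.
Year 4: 1,296 × $35 = $45,360. Book value $22,200.

$45,360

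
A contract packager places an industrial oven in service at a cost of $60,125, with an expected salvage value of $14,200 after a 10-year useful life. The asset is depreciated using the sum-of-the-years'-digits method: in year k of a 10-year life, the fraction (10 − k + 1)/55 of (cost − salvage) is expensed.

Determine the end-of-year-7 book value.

Depreciable base = $60,125 − $14,200 = $45,925.
Sum of the years' digits = 10+9+8+7+6+5+4+3+2+1 = 55.
Year 1: $45,925 × 10/55 = $8,350. Book value $51,775.
Year 2: $45,925 × 9/55 = $7,515. Book value $44,260.
Year 3: $45,925 × 8/55 = $6,680. Book value $37,580.
Year 4: $45,925 × 7/55 = $5,845. Book value $31,735.
Year 5: $45,925 × 6/55 = $5,010. Book value $26,725.
Year 6: $45,925 × 5/55 = $4,175. Book value $22,550.
Year 7: $45,925 × 4/55 = $3,340. Book value $19,210.

$19,210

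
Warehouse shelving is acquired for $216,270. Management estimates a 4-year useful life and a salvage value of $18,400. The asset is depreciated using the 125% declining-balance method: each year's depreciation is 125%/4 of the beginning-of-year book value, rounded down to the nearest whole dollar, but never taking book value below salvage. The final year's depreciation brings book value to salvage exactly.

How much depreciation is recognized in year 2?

Depreciable base = $216,270 − $18,400 = $197,870.
Year 1: ⌊$216,270 × 125%/4⌋ = $67,584. Book value $148,686.
Year 2: ⌊$148,686 × 125%/4⌋ = $46,464. Book value $102,222.

$46,464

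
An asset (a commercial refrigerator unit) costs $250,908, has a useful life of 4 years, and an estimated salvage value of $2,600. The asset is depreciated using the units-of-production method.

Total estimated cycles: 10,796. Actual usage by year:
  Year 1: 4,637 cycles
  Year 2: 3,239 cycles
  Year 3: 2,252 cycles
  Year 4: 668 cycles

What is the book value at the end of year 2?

$69,760

Depreciable base = $250,908 − $2,600 = $248,308.
Rate = $248,308 / 10,796 cycles = $23 per cycle.
Year 1: 4,637 × $23 = $106,651. Book value $144,257.
Year 2: 3,239 × $23 = $74,497. Book value $69,760.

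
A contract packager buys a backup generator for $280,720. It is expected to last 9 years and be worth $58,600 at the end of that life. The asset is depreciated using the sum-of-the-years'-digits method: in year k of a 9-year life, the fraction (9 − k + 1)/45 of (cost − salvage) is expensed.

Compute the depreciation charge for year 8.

Depreciable base = $280,720 − $58,600 = $222,120.
Sum of the years' digits = 9+8+7+6+5+4+3+2+1 = 45.
Year 1: $222,120 × 9/45 = $44,424. Book value $236,296.
Year 2: $222,120 × 8/45 = $39,488. Book value $196,808.
Year 3: $222,120 × 7/45 = $34,552. Book value $162,256.
Year 4: $222,120 × 6/45 = $29,616. Book value $132,640.
Year 5: $222,120 × 5/45 = $24,680. Book value $107,960.
Year 6: $222,120 × 4/45 = $19,744. Book value $88,216.
Year 7: $222,120 × 3/45 = $14,808. Book value $73,408.
Year 8: $222,120 × 2/45 = $9,872. Book value $63,536.

$9,872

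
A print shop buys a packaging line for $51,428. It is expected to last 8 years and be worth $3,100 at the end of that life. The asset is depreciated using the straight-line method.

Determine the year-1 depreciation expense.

Depreciable base = $51,428 − $3,100 = $48,328.
Annual expense = $48,328 / 8 = $6,041.

$6,041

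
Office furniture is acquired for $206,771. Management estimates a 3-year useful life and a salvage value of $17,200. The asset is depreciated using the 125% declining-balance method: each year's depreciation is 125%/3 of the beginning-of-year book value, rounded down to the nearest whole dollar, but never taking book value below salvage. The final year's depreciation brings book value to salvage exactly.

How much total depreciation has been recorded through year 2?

Depreciable base = $206,771 − $17,200 = $189,571.
Year 1: ⌊$206,771 × 125%/3⌋ = $86,154. Book value $120,617.
Year 2: ⌊$120,617 × 125%/3⌋ = $50,257. Book value $70,360.
Accumulated through year 2 = $206,771 − $70,360 = $136,411.

$136,411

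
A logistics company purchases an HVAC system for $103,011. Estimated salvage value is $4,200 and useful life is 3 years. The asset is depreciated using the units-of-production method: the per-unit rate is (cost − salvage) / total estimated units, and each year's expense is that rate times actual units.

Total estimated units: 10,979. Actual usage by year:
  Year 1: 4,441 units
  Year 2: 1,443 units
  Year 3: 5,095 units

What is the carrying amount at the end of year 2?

Depreciable base = $103,011 − $4,200 = $98,811.
Rate = $98,811 / 10,979 units = $9 per unit.
Year 1: 4,441 × $9 = $39,969. Book value $63,042.
Year 2: 1,443 × $9 = $12,987. Book value $50,055.

$50,055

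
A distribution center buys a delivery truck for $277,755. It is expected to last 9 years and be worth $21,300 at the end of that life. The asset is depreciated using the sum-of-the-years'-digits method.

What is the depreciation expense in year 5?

Depreciable base = $277,755 − $21,300 = $256,455.
Sum of the years' digits = 9+8+7+6+5+4+3+2+1 = 45.
Year 1: $256,455 × 9/45 = $51,291. Book value $226,464.
Year 2: $256,455 × 8/45 = $45,592. Book value $180,872.
Year 3: $256,455 × 7/45 = $39,893. Book value $140,979.
Year 4: $256,455 × 6/45 = $34,194. Book value $106,785.
Year 5: $256,455 × 5/45 = $28,495. Book value $78,290.

$28,495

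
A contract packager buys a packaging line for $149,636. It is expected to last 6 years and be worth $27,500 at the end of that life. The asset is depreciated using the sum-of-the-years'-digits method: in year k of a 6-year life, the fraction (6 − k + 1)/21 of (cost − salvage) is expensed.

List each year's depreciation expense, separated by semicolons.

$34,896; $29,080; $23,264; $17,448; $11,632; $5,816

Depreciable base = $149,636 − $27,500 = $122,136.
Sum of the years' digits = 6+5+4+3+2+1 = 21.
Year 1: $122,136 × 6/21 = $34,896. Book value $114,740.
Year 2: $122,136 × 5/21 = $29,080. Book value $85,660.
Year 3: $122,136 × 4/21 = $23,264. Book value $62,396.
Year 4: $122,136 × 3/21 = $17,448. Book value $44,948.
Year 5: $122,136 × 2/21 = $11,632. Book value $33,316.
Year 6: $122,136 × 1/21 = $5,816. Book value $27,500.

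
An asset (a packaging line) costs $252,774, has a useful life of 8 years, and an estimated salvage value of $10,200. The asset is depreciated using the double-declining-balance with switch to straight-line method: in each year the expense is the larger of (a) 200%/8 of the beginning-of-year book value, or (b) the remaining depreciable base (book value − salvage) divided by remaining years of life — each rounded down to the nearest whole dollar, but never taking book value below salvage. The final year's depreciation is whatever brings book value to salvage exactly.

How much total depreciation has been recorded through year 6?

Depreciable base = $252,774 − $10,200 = $242,574.
Year 1: DB = ⌊$252,774 × 200%/8⌋ = $63,193; SL = ⌊$242,574/8⌋ = $30,321 → take DB $63,193. Book value $189,581.
Year 2: DB = ⌊$189,581 × 200%/8⌋ = $47,395; SL = ⌊$179,381/7⌋ = $25,625 → take DB $47,395. Book value $142,186.
Year 3: DB = ⌊$142,186 × 200%/8⌋ = $35,546; SL = ⌊$131,986/6⌋ = $21,997 → take DB $35,546. Book value $106,640.
Year 4: DB = ⌊$106,640 × 200%/8⌋ = $26,660; SL = ⌊$96,440/5⌋ = $19,288 → take DB $26,660. Book value $79,980.
Year 5: DB = ⌊$79,980 × 200%/8⌋ = $19,995; SL = ⌊$69,780/4⌋ = $17,445 → take DB $19,995. Book value $59,985.
Year 6: DB = ⌊$59,985 × 200%/8⌋ = $14,996; SL = ⌊$49,785/3⌋ = $16,595 → take SL $16,595. Book value $43,390.
Accumulated through year 6 = $252,774 − $43,390 = $209,384.

$209,384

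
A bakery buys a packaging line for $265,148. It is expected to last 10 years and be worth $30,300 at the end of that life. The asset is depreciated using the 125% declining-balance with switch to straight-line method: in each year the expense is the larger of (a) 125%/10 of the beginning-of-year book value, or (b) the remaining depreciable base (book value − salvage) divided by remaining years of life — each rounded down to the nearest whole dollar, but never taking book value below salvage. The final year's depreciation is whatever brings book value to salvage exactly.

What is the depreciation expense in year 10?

$20,855

Depreciable base = $265,148 − $30,300 = $234,848.
Year 1: DB = ⌊$265,148 × 125%/10⌋ = $33,143; SL = ⌊$234,848/10⌋ = $23,484 → take DB $33,143. Book value $232,005.
Year 2: DB = ⌊$232,005 × 125%/10⌋ = $29,000; SL = ⌊$201,705/9⌋ = $22,411 → take DB $29,000. Book value $203,005.
Year 3: DB = ⌊$203,005 × 125%/10⌋ = $25,375; SL = ⌊$172,705/8⌋ = $21,588 → take DB $25,375. Book value $177,630.
Year 4: DB = ⌊$177,630 × 125%/10⌋ = $22,203; SL = ⌊$147,330/7⌋ = $21,047 → take DB $22,203. Book value $155,427.
Year 5: DB = ⌊$155,427 × 125%/10⌋ = $19,428; SL = ⌊$125,127/6⌋ = $20,854 → take SL $20,854. Book value $134,573.
Year 6: DB = ⌊$134,573 × 125%/10⌋ = $16,821; SL = ⌊$104,273/5⌋ = $20,854 → take SL $20,854. Book value $113,719.
Year 7: DB = ⌊$113,719 × 125%/10⌋ = $14,214; SL = ⌊$83,419/4⌋ = $20,854 → take SL $20,854. Book value $92,865.
Year 8: DB = ⌊$92,865 × 125%/10⌋ = $11,608; SL = ⌊$62,565/3⌋ = $20,855 → take SL $20,855. Book value $72,010.
Year 9: DB = ⌊$72,010 × 125%/10⌋ = $9,001; SL = ⌊$41,710/2⌋ = $20,855 → take SL $20,855. Book value $51,155.
Year 10 (final): $51,155 − $30,300 = $20,855. Book value $30,300.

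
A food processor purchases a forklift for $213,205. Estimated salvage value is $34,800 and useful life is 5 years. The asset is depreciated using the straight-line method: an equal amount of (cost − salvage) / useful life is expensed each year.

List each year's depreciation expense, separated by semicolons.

Depreciable base = $213,205 − $34,800 = $178,405.
Annual expense = $178,405 / 5 = $35,681.
End of year 1: book value $177,524.
End of year 2: book value $141,843.
End of year 3: book value $106,162.
End of year 4: book value $70,481.
End of year 5: book value $34,800.

$35,681; $35,681; $35,681; $35,681; $35,681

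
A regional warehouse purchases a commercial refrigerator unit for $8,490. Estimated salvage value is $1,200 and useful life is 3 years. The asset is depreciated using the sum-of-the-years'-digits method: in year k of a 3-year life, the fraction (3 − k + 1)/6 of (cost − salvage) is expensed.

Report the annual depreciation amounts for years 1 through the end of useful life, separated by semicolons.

Depreciable base = $8,490 − $1,200 = $7,290.
Sum of the years' digits = 3+2+1 = 6.
Year 1: $7,290 × 3/6 = $3,645. Book value $4,845.
Year 2: $7,290 × 2/6 = $2,430. Book value $2,415.
Year 3: $7,290 × 1/6 = $1,215. Book value $1,200.

$3,645; $2,430; $1,215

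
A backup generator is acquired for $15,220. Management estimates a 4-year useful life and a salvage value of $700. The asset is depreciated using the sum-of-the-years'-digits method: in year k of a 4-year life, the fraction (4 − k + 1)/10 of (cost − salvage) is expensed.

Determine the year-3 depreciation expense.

$2,904

Depreciable base = $15,220 − $700 = $14,520.
Sum of the years' digits = 4+3+2+1 = 10.
Year 1: $14,520 × 4/10 = $5,808. Book value $9,412.
Year 2: $14,520 × 3/10 = $4,356. Book value $5,056.
Year 3: $14,520 × 2/10 = $2,904. Book value $2,152.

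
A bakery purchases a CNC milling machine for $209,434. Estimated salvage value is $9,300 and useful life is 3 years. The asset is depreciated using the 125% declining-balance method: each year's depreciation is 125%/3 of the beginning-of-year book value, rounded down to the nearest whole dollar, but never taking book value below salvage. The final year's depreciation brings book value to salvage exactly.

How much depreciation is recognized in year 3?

$61,966

Depreciable base = $209,434 − $9,300 = $200,134.
Year 1: ⌊$209,434 × 125%/3⌋ = $87,264. Book value $122,170.
Year 2: ⌊$122,170 × 125%/3⌋ = $50,904. Book value $71,266.
Year 3 (final): $71,266 − $9,300 = $61,966. Book value $9,300.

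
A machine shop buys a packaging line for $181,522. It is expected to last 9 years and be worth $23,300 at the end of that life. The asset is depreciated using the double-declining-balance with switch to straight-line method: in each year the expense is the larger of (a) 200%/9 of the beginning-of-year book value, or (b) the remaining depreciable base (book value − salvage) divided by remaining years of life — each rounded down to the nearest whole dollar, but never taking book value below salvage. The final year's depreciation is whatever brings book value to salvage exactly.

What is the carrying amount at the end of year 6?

Depreciable base = $181,522 − $23,300 = $158,222.
Year 1: DB = ⌊$181,522 × 200%/9⌋ = $40,338; SL = ⌊$158,222/9⌋ = $17,580 → take DB $40,338. Book value $141,184.
Year 2: DB = ⌊$141,184 × 200%/9⌋ = $31,374; SL = ⌊$117,884/8⌋ = $14,735 → take DB $31,374. Book value $109,810.
Year 3: DB = ⌊$109,810 × 200%/9⌋ = $24,402; SL = ⌊$86,510/7⌋ = $12,358 → take DB $24,402. Book value $85,408.
Year 4: DB = ⌊$85,408 × 200%/9⌋ = $18,979; SL = ⌊$62,108/6⌋ = $10,351 → take DB $18,979. Book value $66,429.
Year 5: DB = ⌊$66,429 × 200%/9⌋ = $14,762; SL = ⌊$43,129/5⌋ = $8,625 → take DB $14,762. Book value $51,667.
Year 6: DB = ⌊$51,667 × 200%/9⌋ = $11,481; SL = ⌊$28,367/4⌋ = $7,091 → take DB $11,481. Book value $40,186.

$40,186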